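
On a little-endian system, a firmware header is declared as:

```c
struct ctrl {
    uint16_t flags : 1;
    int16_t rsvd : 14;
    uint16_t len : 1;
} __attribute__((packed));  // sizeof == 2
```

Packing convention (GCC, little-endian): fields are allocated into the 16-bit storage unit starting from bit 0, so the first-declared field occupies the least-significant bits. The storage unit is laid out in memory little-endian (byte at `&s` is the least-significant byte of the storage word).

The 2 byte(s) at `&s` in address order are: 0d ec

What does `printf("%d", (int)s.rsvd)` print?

-2554

[0]=0x0d [1]=0xec (little-endian) → word 0xec0d
flags [0+:1] = (word>>0) & 0x1 = 1
rsvd [1+:14] = (word>>1) & 0x3fff = 13830  ←
len [15+:1] = (word>>15) & 0x1 = 1
rsvd signed 14b, MSB=1: 13830 - 16384 = -2554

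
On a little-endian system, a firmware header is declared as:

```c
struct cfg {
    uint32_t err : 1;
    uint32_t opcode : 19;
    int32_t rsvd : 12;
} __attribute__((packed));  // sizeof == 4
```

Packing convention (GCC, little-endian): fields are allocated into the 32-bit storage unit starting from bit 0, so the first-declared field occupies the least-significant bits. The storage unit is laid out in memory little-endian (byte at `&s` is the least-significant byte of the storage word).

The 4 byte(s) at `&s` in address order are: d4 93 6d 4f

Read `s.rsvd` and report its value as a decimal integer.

[0]=0xd4 [1]=0x93 [2]=0x6d [3]=0x4f (little-endian) → word 0x4f6d93d4
err [0+:1] = (word>>0) & 0x1 = 0
opcode [1+:19] = (word>>1) & 0x7ffff = 444906
rsvd [20+:12] = (word>>20) & 0xfff = 1270  ←
rsvd signed 12b, MSB=0: value = 1270

1270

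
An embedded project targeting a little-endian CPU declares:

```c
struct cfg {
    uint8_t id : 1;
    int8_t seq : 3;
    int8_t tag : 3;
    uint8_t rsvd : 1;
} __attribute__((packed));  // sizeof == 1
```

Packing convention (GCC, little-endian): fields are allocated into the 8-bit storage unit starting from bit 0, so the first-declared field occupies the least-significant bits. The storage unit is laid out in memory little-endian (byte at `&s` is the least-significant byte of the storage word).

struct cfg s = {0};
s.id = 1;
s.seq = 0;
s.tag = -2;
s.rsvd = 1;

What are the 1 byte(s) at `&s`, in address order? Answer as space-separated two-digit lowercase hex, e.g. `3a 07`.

id:1 = 1 → 0x1 << 0 → word 0x01
seq:3 = 0 → 0x0 << 1 → word 0x01
tag:3 = -2 → 0x6 << 4 → word 0x61
rsvd:1 = 1 → 0x1 << 7 → word 0xe1
word = 0xe1 → little-endian bytes:
  [0]=0xe1

e1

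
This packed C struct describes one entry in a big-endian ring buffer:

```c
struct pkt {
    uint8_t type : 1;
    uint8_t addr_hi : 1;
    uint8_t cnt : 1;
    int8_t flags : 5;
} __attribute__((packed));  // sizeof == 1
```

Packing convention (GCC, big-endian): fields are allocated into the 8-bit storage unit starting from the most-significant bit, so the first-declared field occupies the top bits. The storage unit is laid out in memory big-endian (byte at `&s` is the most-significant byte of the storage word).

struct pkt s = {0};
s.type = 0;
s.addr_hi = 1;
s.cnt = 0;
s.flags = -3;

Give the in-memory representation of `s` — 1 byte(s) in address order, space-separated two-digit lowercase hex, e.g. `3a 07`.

5d

[7+:1] type=0 & 0x1 = 0x0; word=0x00
[6+:1] addr_hi=1 & 0x1 = 0x1; word=0x40
[5+:1] cnt=0 & 0x1 = 0x0; word=0x40
[0+:5] flags=-3 & 0x1f = 0x1d; word=0x5d
word = 0x5d → big-endian bytes:
  [0]=0x5d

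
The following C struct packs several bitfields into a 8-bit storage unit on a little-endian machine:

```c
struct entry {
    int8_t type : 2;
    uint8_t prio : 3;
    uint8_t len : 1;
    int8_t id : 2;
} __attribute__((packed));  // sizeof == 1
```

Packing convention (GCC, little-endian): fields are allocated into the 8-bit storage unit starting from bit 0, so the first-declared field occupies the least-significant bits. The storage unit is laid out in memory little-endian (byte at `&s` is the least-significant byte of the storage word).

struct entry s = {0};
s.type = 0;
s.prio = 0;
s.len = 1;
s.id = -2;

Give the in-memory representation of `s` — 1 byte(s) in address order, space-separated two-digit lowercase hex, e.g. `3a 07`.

type:2 = 0 → 0x0 << 0 → word 0x00
prio:3 = 0 → 0x0 << 2 → word 0x00
len:1 = 1 → 0x1 << 5 → word 0x20
id:2 = -2 → 0x2 << 6 → word 0xa0
word = 0xa0 → little-endian bytes:
  [0]=0xa0

a0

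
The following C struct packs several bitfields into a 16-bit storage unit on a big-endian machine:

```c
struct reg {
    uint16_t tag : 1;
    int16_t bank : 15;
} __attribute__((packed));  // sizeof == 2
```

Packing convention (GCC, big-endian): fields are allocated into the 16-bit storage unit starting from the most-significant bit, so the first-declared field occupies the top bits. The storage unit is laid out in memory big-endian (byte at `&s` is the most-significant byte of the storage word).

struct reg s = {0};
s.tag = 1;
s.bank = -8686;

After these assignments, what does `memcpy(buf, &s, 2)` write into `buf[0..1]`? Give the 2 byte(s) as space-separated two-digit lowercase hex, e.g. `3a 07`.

[15+:1] tag=1 & 0x1 = 0x1; word=0x8000
[0+:15] bank=-8686 & 0x7fff = 0x5e12; word=0xde12
word = 0xde12 → big-endian bytes:
  [0]=0xde  [1]=0x12

de 12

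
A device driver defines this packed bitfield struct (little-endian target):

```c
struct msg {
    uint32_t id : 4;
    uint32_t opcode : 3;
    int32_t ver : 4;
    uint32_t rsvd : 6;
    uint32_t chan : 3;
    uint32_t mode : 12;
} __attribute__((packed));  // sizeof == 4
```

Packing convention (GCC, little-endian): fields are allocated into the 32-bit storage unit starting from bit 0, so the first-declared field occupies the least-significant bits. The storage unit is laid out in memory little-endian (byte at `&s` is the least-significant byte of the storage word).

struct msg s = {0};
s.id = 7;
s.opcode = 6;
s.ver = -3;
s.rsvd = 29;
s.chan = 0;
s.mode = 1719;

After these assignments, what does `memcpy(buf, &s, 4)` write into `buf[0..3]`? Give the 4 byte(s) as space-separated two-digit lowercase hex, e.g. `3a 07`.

e7 ee 70 6b

id:4 = 7 → 0x7 << 0 → word 0x00000007
opcode:3 = 6 → 0x6 << 4 → word 0x00000067
ver:4 = -3 → 0xd << 7 → word 0x000006e7
rsvd:6 = 29 → 0x1d << 11 → word 0x0000eee7
chan:3 = 0 → 0x0 << 17 → word 0x0000eee7
mode:12 = 1719 → 0x6b7 << 20 → word 0x6b70eee7
word = 0x6b70eee7 → little-endian bytes:
  [0]=0xe7  [1]=0xee  [2]=0x70  [3]=0x6b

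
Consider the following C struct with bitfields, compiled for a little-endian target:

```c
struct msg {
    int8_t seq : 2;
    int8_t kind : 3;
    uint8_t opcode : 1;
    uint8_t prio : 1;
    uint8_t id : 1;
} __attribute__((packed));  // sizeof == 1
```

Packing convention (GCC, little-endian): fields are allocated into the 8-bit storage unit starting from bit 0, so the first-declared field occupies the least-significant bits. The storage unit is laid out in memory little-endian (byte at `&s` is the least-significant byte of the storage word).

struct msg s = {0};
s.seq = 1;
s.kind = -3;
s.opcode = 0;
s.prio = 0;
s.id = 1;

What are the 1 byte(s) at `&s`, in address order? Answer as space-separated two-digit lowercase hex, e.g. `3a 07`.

95

seq:2 = 1 → 0x1 << 0 → word 0x01
kind:3 = -3 → 0x5 << 2 → word 0x15
opcode:1 = 0 → 0x0 << 5 → word 0x15
prio:1 = 0 → 0x0 << 6 → word 0x15
id:1 = 1 → 0x1 << 7 → word 0x95
word = 0x95 → little-endian bytes:
  [0]=0x95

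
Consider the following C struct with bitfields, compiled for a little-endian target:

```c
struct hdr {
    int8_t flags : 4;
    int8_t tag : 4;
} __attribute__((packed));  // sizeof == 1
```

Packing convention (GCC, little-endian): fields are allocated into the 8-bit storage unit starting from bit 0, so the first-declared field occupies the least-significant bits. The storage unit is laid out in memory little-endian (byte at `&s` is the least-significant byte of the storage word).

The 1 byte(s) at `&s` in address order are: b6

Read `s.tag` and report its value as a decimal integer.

[0]=0xb6 (little-endian) → word 0xb6
flags [0+:4] = (word>>0) & 0xf = 6
tag [4+:4] = (word>>4) & 0xf = 11  ←
tag signed 4b, MSB=1: 11 - 16 = -5

-5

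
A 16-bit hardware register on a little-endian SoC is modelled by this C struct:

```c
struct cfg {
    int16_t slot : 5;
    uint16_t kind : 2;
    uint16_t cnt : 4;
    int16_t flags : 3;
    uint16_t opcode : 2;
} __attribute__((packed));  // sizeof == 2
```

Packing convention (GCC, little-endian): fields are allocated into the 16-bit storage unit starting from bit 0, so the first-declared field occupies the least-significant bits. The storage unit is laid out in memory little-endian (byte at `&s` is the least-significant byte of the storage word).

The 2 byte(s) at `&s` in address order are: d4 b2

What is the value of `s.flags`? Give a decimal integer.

-2

[0]=0xd4 [1]=0xb2 (little-endian) → word 0xb2d4
slot [0+:5] = (word>>0) & 0x1f = 20
kind [5+:2] = (word>>5) & 0x3 = 2
cnt [7+:4] = (word>>7) & 0xf = 5
flags [11+:3] = (word>>11) & 0x7 = 6  ←
opcode [14+:2] = (word>>14) & 0x3 = 2
flags signed 3b, MSB=1: 6 - 8 = -2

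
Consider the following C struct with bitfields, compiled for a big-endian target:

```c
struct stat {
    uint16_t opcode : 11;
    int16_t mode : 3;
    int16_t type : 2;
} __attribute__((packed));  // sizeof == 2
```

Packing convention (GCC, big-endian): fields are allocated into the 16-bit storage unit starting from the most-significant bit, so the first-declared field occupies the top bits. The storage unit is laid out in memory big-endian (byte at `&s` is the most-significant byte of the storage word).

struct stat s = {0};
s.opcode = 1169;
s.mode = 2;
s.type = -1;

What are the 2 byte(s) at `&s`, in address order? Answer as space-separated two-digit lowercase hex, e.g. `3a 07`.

92 2b

opcode:11 = 1169 → 0x491 << 5 → word 0x9220
mode:3 = 2 → 0x2 << 2 → word 0x9228
type:2 = -1 → 0x3 << 0 → word 0x922b
word = 0x922b → big-endian bytes:
  [0]=0x92  [1]=0x2b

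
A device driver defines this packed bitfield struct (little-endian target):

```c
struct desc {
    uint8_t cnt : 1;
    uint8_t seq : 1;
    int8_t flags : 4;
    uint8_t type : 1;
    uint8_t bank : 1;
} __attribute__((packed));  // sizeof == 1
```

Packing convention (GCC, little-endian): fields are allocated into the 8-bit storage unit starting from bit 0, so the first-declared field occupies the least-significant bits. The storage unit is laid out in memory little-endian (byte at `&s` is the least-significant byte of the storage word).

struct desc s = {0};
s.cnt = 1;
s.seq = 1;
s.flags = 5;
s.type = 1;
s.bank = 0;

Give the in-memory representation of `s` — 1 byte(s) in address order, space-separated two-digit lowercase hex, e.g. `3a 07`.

57

[0+:1] cnt=1 & 0x1 = 0x1; word=0x01
[1+:1] seq=1 & 0x1 = 0x1; word=0x03
[2+:4] flags=5 & 0xf = 0x5; word=0x17
[6+:1] type=1 & 0x1 = 0x1; word=0x57
[7+:1] bank=0 & 0x1 = 0x0; word=0x57
word = 0x57 → little-endian bytes:
  [0]=0x57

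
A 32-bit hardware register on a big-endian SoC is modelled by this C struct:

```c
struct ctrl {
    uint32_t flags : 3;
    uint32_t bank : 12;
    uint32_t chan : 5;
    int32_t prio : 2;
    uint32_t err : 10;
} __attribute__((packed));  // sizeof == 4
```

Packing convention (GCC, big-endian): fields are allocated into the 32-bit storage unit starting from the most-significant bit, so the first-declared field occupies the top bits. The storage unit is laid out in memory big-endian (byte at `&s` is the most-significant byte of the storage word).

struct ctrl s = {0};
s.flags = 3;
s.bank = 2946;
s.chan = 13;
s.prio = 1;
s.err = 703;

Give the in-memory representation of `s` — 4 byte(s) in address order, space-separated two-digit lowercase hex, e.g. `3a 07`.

flags (3b) val=3 bits=0x3 at bit 29: 0x60000000
bank (12b) val=2946 bits=0xb82 at bit 17: 0x77040000
chan (5b) val=13 bits=0xd at bit 12: 0x7704d000
prio (2b) val=1 bits=0x1 at bit 10: 0x7704d400
err (10b) val=703 bits=0x2bf at bit 0: 0x7704d6bf
word = 0x7704d6bf → big-endian bytes:
  [0]=0x77  [1]=0x04  [2]=0xd6  [3]=0xbf

77 04 d6 bf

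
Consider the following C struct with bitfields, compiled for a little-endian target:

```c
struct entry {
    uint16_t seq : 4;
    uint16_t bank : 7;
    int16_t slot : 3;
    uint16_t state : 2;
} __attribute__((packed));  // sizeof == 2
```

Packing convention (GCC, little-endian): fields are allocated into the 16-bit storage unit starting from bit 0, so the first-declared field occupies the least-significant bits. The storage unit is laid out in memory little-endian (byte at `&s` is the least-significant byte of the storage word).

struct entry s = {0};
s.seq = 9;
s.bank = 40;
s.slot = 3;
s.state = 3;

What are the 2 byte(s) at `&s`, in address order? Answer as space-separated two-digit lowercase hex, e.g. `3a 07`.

seq:4 = 9 → 0x9 << 0 → word 0x0009
bank:7 = 40 → 0x28 << 4 → word 0x0289
slot:3 = 3 → 0x3 << 11 → word 0x1a89
state:2 = 3 → 0x3 << 14 → word 0xda89
word = 0xda89 → little-endian bytes:
  [0]=0x89  [1]=0xda

89 da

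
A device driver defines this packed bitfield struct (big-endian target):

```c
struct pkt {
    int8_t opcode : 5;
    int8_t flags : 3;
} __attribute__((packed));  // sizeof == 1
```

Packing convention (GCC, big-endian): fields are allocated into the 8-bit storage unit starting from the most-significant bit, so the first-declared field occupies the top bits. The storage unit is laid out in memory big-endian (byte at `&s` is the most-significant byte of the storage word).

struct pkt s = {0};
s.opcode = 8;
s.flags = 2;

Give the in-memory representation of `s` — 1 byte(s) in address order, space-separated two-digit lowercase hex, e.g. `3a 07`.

opcode:5 = 8 → 0x8 << 3 → word 0x40
flags:3 = 2 → 0x2 << 0 → word 0x42
word = 0x42 → big-endian bytes:
  [0]=0x42

42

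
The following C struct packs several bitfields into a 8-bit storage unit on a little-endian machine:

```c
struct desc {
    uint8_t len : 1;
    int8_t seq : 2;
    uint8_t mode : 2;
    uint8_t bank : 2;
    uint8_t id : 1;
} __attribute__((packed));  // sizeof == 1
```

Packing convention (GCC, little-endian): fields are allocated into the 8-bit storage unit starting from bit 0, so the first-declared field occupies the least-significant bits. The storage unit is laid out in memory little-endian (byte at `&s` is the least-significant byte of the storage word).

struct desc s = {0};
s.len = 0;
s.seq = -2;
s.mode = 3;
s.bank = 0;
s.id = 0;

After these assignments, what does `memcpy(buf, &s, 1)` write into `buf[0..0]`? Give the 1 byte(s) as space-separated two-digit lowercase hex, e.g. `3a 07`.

len:1 = 0 → 0x0 << 0 → word 0x00
seq:2 = -2 → 0x2 << 1 → word 0x04
mode:2 = 3 → 0x3 << 3 → word 0x1c
bank:2 = 0 → 0x0 << 5 → word 0x1c
id:1 = 0 → 0x0 << 7 → word 0x1c
word = 0x1c → little-endian bytes:
  [0]=0x1c

1c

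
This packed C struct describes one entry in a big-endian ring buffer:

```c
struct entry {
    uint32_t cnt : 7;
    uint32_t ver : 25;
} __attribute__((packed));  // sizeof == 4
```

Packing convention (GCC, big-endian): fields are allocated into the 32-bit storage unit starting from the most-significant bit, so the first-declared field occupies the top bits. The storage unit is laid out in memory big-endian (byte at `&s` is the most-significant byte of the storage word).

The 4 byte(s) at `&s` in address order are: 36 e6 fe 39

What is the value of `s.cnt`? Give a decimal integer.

[0]=0x36 [1]=0xe6 [2]=0xfe [3]=0x39 (big-endian) → word 0x36e6fe39
cnt [25+:7] = (word>>25) & 0x7f = 27  ←
ver [0+:25] = (word>>0) & 0x1ffffff = 15138361

27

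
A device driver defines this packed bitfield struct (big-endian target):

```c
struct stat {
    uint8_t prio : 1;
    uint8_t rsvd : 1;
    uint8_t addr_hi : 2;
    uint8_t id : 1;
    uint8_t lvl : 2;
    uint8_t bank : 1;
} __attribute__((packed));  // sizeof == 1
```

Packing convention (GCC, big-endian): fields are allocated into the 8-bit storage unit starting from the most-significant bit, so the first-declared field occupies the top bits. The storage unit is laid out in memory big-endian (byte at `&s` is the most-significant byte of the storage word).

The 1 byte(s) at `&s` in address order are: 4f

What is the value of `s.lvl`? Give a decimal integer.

[0]=0x4f (big-endian) → word 0x4f
prio [7+:1] = (word>>7) & 0x1 = 0
rsvd [6+:1] = (word>>6) & 0x1 = 1
addr_hi [4+:2] = (word>>4) & 0x3 = 0
id [3+:1] = (word>>3) & 0x1 = 1
lvl [1+:2] = (word>>1) & 0x3 = 3  ←
bank [0+:1] = (word>>0) & 0x1 = 1

3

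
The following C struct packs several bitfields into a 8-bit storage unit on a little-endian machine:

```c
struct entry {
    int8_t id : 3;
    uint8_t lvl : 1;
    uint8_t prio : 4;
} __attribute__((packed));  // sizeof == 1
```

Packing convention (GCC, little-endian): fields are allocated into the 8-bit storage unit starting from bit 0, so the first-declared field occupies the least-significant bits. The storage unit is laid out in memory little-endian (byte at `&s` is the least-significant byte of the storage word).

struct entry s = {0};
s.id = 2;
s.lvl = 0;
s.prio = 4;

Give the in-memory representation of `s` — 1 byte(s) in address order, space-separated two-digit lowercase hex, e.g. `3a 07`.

42

id (3b) val=2 bits=0x2 at bit 0: 0x02
lvl (1b) val=0 bits=0x0 at bit 3: 0x02
prio (4b) val=4 bits=0x4 at bit 4: 0x42
word = 0x42 → little-endian bytes:
  [0]=0x42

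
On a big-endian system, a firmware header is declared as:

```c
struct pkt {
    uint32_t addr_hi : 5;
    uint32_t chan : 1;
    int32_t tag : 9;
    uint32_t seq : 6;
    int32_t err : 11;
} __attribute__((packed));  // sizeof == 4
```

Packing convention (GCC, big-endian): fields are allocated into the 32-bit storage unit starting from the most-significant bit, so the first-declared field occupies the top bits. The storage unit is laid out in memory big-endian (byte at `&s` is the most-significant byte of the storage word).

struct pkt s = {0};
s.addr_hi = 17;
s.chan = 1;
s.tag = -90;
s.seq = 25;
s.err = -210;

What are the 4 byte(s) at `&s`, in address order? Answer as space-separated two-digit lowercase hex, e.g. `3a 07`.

8f 4c cf 2e

addr_hi:5 = 17 → 0x11 << 27 → word 0x88000000
chan:1 = 1 → 0x1 << 26 → word 0x8c000000
tag:9 = -90 → 0x1a6 << 17 → word 0x8f4c0000
seq:6 = 25 → 0x19 << 11 → word 0x8f4cc800
err:11 = -210 → 0x72e << 0 → word 0x8f4ccf2e
word = 0x8f4ccf2e → big-endian bytes:
  [0]=0x8f  [1]=0x4c  [2]=0xcf  [3]=0x2e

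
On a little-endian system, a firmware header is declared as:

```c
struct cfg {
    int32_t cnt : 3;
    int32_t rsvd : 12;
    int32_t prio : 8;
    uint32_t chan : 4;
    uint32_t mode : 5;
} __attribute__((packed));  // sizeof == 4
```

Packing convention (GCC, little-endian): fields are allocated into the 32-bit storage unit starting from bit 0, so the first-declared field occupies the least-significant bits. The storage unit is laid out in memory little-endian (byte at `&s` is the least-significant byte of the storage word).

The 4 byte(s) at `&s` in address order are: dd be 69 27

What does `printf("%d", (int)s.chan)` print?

14

[0]=0xdd [1]=0xbe [2]=0x69 [3]=0x27 (little-endian) → word 0x2769bedd
cnt:3 @ bit 0 → (0x2769bedd>>0)&0x7 = 0x5
rsvd:12 @ bit 3 → (0x2769bedd>>3)&0xfff = 0x7db
prio:8 @ bit 15 → (0x2769bedd>>15)&0xff = 0xd3
chan:4 @ bit 23 → (0x2769bedd>>23)&0xf = 0xe  ←
mode:5 @ bit 27 → (0x2769bedd>>27)&0x1f = 0x4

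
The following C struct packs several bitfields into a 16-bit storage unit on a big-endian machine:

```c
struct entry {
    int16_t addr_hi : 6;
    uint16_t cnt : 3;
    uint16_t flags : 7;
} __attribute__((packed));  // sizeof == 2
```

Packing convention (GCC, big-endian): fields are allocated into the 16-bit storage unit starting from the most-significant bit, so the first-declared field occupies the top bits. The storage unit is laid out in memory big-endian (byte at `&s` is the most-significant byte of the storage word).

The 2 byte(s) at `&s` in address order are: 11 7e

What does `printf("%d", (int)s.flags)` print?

126

[0]=0x11 [1]=0x7e (big-endian) → word 0x117e
addr_hi:6 @ bit 10 → (0x117e>>10)&0x3f = 0x4
cnt:3 @ bit 7 → (0x117e>>7)&0x7 = 0x2
flags:7 @ bit 0 → (0x117e>>0)&0x7f = 0x7e  ←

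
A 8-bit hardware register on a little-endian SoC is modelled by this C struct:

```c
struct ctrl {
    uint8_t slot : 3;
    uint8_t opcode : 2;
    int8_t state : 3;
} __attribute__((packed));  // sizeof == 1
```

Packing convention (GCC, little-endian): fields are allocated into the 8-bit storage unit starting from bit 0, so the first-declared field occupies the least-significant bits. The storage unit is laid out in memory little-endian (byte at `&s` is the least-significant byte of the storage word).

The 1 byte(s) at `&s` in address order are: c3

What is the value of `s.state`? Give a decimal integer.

[0]=0xc3 (little-endian) → word 0xc3
slot:3 @ bit 0 → (0xc3>>0)&0x7 = 0x3
opcode:2 @ bit 3 → (0xc3>>3)&0x3 = 0x0
state:3 @ bit 5 → (0xc3>>5)&0x7 = 0x6  ←
state signed 3b, MSB=1: 6 - 8 = -2

-2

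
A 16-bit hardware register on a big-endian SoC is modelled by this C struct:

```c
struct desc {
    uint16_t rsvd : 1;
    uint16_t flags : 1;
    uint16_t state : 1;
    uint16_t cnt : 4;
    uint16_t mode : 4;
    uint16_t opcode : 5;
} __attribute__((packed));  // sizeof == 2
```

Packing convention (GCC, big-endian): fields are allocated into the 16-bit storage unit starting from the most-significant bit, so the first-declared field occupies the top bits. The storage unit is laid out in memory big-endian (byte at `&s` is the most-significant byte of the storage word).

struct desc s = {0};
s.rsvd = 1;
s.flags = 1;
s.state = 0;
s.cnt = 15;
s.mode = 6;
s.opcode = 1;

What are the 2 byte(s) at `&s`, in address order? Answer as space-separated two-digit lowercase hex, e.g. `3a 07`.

[15+:1] rsvd=1 & 0x1 = 0x1; word=0x8000
[14+:1] flags=1 & 0x1 = 0x1; word=0xc000
[13+:1] state=0 & 0x1 = 0x0; word=0xc000
[9+:4] cnt=15 & 0xf = 0xf; word=0xde00
[5+:4] mode=6 & 0xf = 0x6; word=0xdec0
[0+:5] opcode=1 & 0x1f = 0x1; word=0xdec1
word = 0xdec1 → big-endian bytes:
  [0]=0xde  [1]=0xc1

de c1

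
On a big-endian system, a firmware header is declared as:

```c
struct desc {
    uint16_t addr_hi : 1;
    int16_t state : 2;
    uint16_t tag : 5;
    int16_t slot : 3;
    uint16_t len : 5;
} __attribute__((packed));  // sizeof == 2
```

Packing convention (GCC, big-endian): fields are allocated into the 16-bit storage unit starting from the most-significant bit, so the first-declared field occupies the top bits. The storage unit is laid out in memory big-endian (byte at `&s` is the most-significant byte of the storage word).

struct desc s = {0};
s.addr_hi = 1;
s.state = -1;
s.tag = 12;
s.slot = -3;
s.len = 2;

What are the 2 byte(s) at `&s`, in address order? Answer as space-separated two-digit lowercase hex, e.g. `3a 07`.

addr_hi (1b) val=1 bits=0x1 at bit 15: 0x8000
state (2b) val=-1 bits=0x3 at bit 13: 0xe000
tag (5b) val=12 bits=0xc at bit 8: 0xec00
slot (3b) val=-3 bits=0x5 at bit 5: 0xeca0
len (5b) val=2 bits=0x2 at bit 0: 0xeca2
word = 0xeca2 → big-endian bytes:
  [0]=0xec  [1]=0xa2

ec a2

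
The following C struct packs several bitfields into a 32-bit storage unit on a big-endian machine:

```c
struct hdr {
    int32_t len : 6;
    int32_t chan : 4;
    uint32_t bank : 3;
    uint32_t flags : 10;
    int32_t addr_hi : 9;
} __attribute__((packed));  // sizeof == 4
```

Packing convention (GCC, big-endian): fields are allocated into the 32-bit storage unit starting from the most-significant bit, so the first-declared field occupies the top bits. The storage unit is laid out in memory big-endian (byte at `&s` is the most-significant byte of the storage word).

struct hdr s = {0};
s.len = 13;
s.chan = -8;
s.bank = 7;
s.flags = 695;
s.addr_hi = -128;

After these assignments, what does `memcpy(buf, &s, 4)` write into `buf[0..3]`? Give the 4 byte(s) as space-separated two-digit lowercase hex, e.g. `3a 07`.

36 3d 6f 80

len:6 = 13 → 0xd << 26 → word 0x34000000
chan:4 = -8 → 0x8 << 22 → word 0x36000000
bank:3 = 7 → 0x7 << 19 → word 0x36380000
flags:10 = 695 → 0x2b7 << 9 → word 0x363d6e00
addr_hi:9 = -128 → 0x180 << 0 → word 0x363d6f80
word = 0x363d6f80 → big-endian bytes:
  [0]=0x36  [1]=0x3d  [2]=0x6f  [3]=0x80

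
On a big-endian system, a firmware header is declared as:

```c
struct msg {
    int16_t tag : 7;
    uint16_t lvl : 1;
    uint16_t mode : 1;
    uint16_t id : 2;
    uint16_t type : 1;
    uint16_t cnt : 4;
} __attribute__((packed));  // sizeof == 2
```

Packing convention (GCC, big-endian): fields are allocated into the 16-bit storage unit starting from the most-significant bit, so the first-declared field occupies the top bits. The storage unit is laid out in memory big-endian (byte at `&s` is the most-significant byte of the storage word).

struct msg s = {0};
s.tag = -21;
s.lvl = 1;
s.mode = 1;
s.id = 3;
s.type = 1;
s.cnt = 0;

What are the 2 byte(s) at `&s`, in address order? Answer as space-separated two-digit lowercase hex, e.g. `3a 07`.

tag:7 = -21 → 0x6b << 9 → word 0xd600
lvl:1 = 1 → 0x1 << 8 → word 0xd700
mode:1 = 1 → 0x1 << 7 → word 0xd780
id:2 = 3 → 0x3 << 5 → word 0xd7e0
type:1 = 1 → 0x1 << 4 → word 0xd7f0
cnt:4 = 0 → 0x0 << 0 → word 0xd7f0
word = 0xd7f0 → big-endian bytes:
  [0]=0xd7  [1]=0xf0

d7 f0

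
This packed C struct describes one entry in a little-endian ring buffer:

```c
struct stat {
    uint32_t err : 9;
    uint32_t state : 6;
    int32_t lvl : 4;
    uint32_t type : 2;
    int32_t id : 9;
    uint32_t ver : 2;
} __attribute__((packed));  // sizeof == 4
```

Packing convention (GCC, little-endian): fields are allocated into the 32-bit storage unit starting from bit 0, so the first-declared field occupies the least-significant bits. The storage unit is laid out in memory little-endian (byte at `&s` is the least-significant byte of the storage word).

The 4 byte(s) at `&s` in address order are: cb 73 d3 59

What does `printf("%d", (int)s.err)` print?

[0]=0xcb [1]=0x73 [2]=0xd3 [3]=0x59 (little-endian) → word 0x59d373cb
err [0+:9] = (word>>0) & 0x1ff = 459  ←
state [9+:6] = (word>>9) & 0x3f = 57
lvl [15+:4] = (word>>15) & 0xf = 6
type [19+:2] = (word>>19) & 0x3 = 2
id [21+:9] = (word>>21) & 0x1ff = 206
ver [30+:2] = (word>>30) & 0x3 = 1

459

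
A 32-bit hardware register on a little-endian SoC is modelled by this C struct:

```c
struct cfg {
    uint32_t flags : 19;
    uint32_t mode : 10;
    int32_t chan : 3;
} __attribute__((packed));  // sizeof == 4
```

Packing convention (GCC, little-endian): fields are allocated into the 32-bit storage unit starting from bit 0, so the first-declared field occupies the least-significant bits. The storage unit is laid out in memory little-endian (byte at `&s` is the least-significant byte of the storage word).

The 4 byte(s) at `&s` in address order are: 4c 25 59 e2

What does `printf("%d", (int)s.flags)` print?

75084

[0]=0x4c [1]=0x25 [2]=0x59 [3]=0xe2 (little-endian) → word 0xe259254c
flags:19 @ bit 0 → (0xe259254c>>0)&0x7ffff = 0x1254c  ←
mode:10 @ bit 19 → (0xe259254c>>19)&0x3ff = 0x4b
chan:3 @ bit 29 → (0xe259254c>>29)&0x7 = 0x7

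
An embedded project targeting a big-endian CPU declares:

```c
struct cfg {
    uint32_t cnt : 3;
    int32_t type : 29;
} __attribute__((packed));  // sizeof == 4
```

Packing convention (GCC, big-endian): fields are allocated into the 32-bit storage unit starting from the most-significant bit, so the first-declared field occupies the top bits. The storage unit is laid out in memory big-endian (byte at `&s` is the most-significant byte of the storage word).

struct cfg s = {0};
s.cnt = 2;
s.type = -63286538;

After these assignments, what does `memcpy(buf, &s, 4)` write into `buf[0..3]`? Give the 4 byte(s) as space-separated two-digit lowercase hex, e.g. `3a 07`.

5c 3a 52 f6

cnt (3b) val=2 bits=0x2 at bit 29: 0x40000000
type (29b) val=-63286538 bits=0x1c3a52f6 at bit 0: 0x5c3a52f6
word = 0x5c3a52f6 → big-endian bytes:
  [0]=0x5c  [1]=0x3a  [2]=0x52  [3]=0xf6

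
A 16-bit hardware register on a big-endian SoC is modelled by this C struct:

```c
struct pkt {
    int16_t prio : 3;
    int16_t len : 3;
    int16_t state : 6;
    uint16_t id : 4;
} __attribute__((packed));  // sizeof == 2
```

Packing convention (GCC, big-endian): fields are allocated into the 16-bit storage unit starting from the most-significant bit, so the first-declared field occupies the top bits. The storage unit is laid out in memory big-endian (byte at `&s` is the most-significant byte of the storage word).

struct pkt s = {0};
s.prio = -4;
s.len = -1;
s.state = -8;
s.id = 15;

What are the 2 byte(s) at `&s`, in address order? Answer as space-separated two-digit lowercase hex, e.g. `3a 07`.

prio:3 = -4 → 0x4 << 13 → word 0x8000
len:3 = -1 → 0x7 << 10 → word 0x9c00
state:6 = -8 → 0x38 << 4 → word 0x9f80
id:4 = 15 → 0xf << 0 → word 0x9f8f
word = 0x9f8f → big-endian bytes:
  [0]=0x9f  [1]=0x8f

9f 8f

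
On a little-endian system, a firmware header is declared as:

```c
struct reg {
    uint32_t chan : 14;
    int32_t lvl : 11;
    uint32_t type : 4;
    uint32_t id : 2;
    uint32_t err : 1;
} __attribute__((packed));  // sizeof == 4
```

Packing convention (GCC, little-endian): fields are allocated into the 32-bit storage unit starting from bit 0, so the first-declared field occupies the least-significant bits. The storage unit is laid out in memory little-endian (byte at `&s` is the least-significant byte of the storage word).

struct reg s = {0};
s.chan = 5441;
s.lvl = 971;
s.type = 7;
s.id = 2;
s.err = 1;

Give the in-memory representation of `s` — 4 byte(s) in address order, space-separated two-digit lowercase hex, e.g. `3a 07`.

41 d5 f2 ce

[0+:14] chan=5441 & 0x3fff = 0x1541; word=0x00001541
[14+:11] lvl=971 & 0x7ff = 0x3cb; word=0x00f2d541
[25+:4] type=7 & 0xf = 0x7; word=0x0ef2d541
[29+:2] id=2 & 0x3 = 0x2; word=0x4ef2d541
[31+:1] err=1 & 0x1 = 0x1; word=0xcef2d541
word = 0xcef2d541 → little-endian bytes:
  [0]=0x41  [1]=0xd5  [2]=0xf2  [3]=0xce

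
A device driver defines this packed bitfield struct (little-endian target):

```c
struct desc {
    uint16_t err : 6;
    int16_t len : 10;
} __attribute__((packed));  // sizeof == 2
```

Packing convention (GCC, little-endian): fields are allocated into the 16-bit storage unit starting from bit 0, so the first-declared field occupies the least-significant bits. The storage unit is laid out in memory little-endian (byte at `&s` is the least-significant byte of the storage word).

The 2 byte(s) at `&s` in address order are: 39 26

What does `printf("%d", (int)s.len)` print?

152

[0]=0x39 [1]=0x26 (little-endian) → word 0x2639
err:6 @ bit 0 → (0x2639>>0)&0x3f = 0x39
len:10 @ bit 6 → (0x2639>>6)&0x3ff = 0x98  ←
len signed 10b, MSB=0: value = 152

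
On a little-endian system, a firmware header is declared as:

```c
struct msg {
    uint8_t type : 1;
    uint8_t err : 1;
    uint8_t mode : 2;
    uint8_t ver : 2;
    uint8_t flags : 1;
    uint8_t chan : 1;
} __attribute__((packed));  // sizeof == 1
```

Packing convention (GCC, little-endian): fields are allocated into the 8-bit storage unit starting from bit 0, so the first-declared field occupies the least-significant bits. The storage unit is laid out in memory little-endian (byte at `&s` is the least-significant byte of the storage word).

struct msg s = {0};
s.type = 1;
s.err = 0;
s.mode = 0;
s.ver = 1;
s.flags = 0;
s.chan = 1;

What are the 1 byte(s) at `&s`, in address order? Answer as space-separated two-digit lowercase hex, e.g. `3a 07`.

91

type (1b) val=1 bits=0x1 at bit 0: 0x01
err (1b) val=0 bits=0x0 at bit 1: 0x01
mode (2b) val=0 bits=0x0 at bit 2: 0x01
ver (2b) val=1 bits=0x1 at bit 4: 0x11
flags (1b) val=0 bits=0x0 at bit 6: 0x11
chan (1b) val=1 bits=0x1 at bit 7: 0x91
word = 0x91 → little-endian bytes:
  [0]=0x91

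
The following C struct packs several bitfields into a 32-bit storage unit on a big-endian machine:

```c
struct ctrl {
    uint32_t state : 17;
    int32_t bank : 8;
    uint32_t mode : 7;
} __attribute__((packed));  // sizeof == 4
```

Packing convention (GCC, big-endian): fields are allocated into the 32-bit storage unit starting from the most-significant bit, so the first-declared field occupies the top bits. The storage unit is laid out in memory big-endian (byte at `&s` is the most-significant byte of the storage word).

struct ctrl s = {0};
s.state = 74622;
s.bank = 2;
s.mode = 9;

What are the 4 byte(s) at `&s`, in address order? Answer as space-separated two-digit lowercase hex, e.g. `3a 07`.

91 bf 01 09

state:17 = 74622 → 0x1237e << 15 → word 0x91bf0000
bank:8 = 2 → 0x2 << 7 → word 0x91bf0100
mode:7 = 9 → 0x9 << 0 → word 0x91bf0109
word = 0x91bf0109 → big-endian bytes:
  [0]=0x91  [1]=0xbf  [2]=0x01  [3]=0x09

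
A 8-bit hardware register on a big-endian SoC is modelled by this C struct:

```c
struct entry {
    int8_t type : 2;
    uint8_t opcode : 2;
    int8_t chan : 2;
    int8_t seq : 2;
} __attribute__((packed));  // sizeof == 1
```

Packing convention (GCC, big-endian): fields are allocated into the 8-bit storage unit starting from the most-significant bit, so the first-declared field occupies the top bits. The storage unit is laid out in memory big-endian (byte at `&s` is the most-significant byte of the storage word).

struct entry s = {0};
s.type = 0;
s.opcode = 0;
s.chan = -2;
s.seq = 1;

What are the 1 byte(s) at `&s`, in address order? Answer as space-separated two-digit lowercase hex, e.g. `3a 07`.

type:2 = 0 → 0x0 << 6 → word 0x00
opcode:2 = 0 → 0x0 << 4 → word 0x00
chan:2 = -2 → 0x2 << 2 → word 0x08
seq:2 = 1 → 0x1 << 0 → word 0x09
word = 0x09 → big-endian bytes:
  [0]=0x09

09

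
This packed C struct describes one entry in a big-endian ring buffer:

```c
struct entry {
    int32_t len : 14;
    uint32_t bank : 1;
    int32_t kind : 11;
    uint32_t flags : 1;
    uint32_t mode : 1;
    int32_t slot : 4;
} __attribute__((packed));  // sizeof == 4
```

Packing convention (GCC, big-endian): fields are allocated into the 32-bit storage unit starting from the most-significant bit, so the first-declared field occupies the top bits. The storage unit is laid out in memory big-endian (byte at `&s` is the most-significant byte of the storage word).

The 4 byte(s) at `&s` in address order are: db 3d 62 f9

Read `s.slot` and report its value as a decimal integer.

-7

[0]=0xdb [1]=0x3d [2]=0x62 [3]=0xf9 (big-endian) → word 0xdb3d62f9
len [18+:14] = (word>>18) & 0x3fff = 14031
bank [17+:1] = (word>>17) & 0x1 = 0
kind [6+:11] = (word>>6) & 0x7ff = 1419
flags [5+:1] = (word>>5) & 0x1 = 1
mode [4+:1] = (word>>4) & 0x1 = 1
slot [0+:4] = (word>>0) & 0xf = 9  ←
slot signed 4b, MSB=1: 9 - 16 = -7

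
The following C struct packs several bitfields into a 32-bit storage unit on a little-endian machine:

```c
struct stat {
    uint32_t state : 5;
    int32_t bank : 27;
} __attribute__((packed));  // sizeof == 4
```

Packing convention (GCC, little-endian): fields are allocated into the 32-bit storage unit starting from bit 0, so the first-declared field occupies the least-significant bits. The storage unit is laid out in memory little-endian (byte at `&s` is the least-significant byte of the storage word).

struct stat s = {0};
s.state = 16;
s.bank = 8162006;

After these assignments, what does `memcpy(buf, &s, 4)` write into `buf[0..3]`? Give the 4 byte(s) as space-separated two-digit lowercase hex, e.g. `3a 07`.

d0 5a 91 0f

[0+:5] state=16 & 0x1f = 0x10; word=0x00000010
[5+:27] bank=8162006 & 0x7ffffff = 0x7c8ad6; word=0x0f915ad0
word = 0x0f915ad0 → little-endian bytes:
  [0]=0xd0  [1]=0x5a  [2]=0x91  [3]=0x0f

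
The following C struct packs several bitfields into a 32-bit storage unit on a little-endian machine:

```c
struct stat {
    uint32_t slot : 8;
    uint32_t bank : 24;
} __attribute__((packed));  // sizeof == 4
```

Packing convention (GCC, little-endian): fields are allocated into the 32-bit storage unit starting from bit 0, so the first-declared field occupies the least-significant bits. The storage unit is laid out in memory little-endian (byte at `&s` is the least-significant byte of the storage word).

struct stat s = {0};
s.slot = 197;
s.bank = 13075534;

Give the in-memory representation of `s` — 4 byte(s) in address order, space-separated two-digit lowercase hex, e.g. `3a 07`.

[0+:8] slot=197 & 0xff = 0xc5; word=0x000000c5
[8+:24] bank=13075534 & 0xffffff = 0xc7844e; word=0xc7844ec5
word = 0xc7844ec5 → little-endian bytes:
  [0]=0xc5  [1]=0x4e  [2]=0x84  [3]=0xc7

c5 4e 84 c7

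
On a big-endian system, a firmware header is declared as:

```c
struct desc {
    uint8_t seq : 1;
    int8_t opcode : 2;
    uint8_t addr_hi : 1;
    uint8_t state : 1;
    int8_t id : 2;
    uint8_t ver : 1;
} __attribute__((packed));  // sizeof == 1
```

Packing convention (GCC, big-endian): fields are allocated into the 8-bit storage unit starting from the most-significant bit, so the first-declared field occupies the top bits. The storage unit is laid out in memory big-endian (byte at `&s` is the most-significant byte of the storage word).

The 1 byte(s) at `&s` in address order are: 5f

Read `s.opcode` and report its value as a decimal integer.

-2

[0]=0x5f (big-endian) → word 0x5f
seq [7+:1] = (word>>7) & 0x1 = 0
opcode [5+:2] = (word>>5) & 0x3 = 2  ←
addr_hi [4+:1] = (word>>4) & 0x1 = 1
state [3+:1] = (word>>3) & 0x1 = 1
id [1+:2] = (word>>1) & 0x3 = 3
ver [0+:1] = (word>>0) & 0x1 = 1
opcode signed 2b, MSB=1: 2 - 4 = -2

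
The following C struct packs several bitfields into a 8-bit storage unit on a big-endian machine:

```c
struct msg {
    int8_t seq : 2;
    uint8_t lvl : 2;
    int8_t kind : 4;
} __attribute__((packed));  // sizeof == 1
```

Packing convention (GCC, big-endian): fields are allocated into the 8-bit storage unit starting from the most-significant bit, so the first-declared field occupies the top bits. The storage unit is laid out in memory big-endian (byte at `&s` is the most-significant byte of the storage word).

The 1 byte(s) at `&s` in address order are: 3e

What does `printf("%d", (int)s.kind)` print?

[0]=0x3e (big-endian) → word 0x3e
seq:2 @ bit 6 → (0x3e>>6)&0x3 = 0x0
lvl:2 @ bit 4 → (0x3e>>4)&0x3 = 0x3
kind:4 @ bit 0 → (0x3e>>0)&0xf = 0xe  ←
kind signed 4b, MSB=1: 14 - 16 = -2

-2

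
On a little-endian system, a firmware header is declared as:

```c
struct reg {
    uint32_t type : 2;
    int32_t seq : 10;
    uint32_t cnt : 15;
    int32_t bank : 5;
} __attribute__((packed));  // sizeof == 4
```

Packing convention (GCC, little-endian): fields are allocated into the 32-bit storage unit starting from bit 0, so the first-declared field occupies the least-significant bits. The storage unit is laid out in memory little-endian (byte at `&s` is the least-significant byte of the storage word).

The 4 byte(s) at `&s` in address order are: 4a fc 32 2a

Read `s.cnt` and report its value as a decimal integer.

9007

[0]=0x4a [1]=0xfc [2]=0x32 [3]=0x2a (little-endian) → word 0x2a32fc4a
type:2 @ bit 0 → (0x2a32fc4a>>0)&0x3 = 0x2
seq:10 @ bit 2 → (0x2a32fc4a>>2)&0x3ff = 0x312
cnt:15 @ bit 12 → (0x2a32fc4a>>12)&0x7fff = 0x232f  ←
bank:5 @ bit 27 → (0x2a32fc4a>>27)&0x1f = 0x5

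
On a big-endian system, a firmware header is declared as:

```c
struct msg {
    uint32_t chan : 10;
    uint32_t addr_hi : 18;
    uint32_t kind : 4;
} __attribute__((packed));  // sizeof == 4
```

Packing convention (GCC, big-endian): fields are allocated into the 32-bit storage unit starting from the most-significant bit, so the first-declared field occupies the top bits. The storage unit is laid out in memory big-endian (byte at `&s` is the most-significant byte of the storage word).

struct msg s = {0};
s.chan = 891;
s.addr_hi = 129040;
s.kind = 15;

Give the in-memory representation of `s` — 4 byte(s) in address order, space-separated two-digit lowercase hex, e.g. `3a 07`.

de df 81 0f

chan:10 = 891 → 0x37b << 22 → word 0xdec00000
addr_hi:18 = 129040 → 0x1f810 << 4 → word 0xdedf8100
kind:4 = 15 → 0xf << 0 → word 0xdedf810f
word = 0xdedf810f → big-endian bytes:
  [0]=0xde  [1]=0xdf  [2]=0x81  [3]=0x0f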